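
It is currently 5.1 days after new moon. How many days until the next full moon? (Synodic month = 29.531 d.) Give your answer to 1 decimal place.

Full moon occurs at elongation 180°, i.e. at age 29.531 × 180/360 = 14.765 d.
That is 14.765 − 5.1 = 9.665 days ahead.

9.7 days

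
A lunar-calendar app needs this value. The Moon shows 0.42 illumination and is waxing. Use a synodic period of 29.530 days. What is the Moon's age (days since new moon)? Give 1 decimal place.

6.6 days

Invert f = (1 − cos θ)/2 to get cos θ = 1 − 2(0.42) = 0.160, hence θ₀ = arccos 0.160 = 80.8°.
The Moon is waxing (0°–180°), so θ = 80.8° directly.
That fraction of the synodic month is 80.8/360 × 29.530 d ≈ 6.63 d.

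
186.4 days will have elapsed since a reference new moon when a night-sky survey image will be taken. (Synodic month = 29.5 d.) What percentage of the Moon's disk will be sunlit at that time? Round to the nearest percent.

Reduce mod P: 186.4 − 6×29.5 = 9.40 d into the current lunation.
Elongation θ = 360° × 9.40/29.5 ≈ 114.7°.
With cos θ = (-0.418), the lit fraction is (1 − (-0.418))/2 ≈ 0.709, so 71%.

71%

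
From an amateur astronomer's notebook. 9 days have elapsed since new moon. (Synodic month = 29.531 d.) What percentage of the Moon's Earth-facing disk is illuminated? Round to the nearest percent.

67%

Elongation θ = 360° × 9/29.531 ≈ 109.7°.
With cos θ = (-0.337), the lit fraction is (1 − (-0.337))/2 ≈ 0.669, so 67%.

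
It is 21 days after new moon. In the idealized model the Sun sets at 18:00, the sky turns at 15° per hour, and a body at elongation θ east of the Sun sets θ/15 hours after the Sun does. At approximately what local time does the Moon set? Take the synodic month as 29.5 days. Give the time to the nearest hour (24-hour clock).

11:00

Elongation θ = 360° × 21/29.5 ≈ 256.3°.
Delay after the Sun = 256.3° / (15°/h) ≈ 17.08 h.
18:00 + 17.08 h ≈ 11:05 → 11:00 to the nearest hour.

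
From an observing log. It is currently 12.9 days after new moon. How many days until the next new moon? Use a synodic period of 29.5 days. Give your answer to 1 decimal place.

16.6 days

The next new moon completes the synodic month: 29.5 − 12.9 = 16.600 days.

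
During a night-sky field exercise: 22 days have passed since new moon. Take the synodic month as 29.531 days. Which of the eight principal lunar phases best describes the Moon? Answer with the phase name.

At 22/29.531 of the cycle, θ ≈ 268° — the last quarter range.

last quarter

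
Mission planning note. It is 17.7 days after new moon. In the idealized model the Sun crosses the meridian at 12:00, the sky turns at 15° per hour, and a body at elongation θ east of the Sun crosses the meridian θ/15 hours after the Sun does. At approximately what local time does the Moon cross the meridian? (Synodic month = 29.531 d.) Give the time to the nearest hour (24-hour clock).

The Moon has covered 17.7/29.531 of its cycle, so θ ≈ 360° × 17.7/29.531 = 215.8°.
At 15° of sky rotation per hour, 215.8° corresponds to a 14.38 h lag.
12:00 + 14.38 h ≈ 02:23 → 02:00 to the nearest hour.

02:00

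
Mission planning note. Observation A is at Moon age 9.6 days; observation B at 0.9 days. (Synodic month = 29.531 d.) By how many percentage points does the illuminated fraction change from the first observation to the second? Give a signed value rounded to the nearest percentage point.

-72 pp

θ₁ = 360° × 9.6/29.531 = 117.0°, f₁ = (1 − cos θ₁)/2 = 0.727.
θ₂ = 360° × 0.9/29.531 = 11.0°, f₂ = (1 − cos θ₂)/2 = 0.009.
Change = f₂ − f₁ = -0.718 → -72 percentage points.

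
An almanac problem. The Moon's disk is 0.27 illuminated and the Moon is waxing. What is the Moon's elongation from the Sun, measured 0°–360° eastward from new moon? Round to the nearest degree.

cos θ = 1 − 2f = 0.460, giving a principal value of 62.6°.
The Moon is waxing (0°–180°), so θ = 62.6° directly.

63°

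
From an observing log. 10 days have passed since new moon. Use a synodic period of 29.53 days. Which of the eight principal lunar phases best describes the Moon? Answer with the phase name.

waxing gibbous

At 10/29.53 of the cycle, θ ≈ 122° — the waxing gibbous range.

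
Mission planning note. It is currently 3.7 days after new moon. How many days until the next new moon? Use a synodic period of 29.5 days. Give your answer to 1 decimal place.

25.8 days

The next new moon completes the synodic month: 29.5 − 3.7 = 25.800 days.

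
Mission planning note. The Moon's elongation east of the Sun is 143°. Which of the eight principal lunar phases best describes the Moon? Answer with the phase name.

The waxing gibbous sector spans roughly 112°–158°; 143° falls inside it.

waxing gibbous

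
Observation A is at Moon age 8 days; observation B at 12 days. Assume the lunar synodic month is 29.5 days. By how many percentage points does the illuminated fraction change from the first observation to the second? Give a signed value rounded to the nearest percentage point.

+35 percentage points

First observation: θ = 360°·8/29.5 = 97.6°, so f = 0.566.
Second observation: θ = 146.4°, f = 0.917.
Δf = 0.917 − 0.566 = +0.350, i.e. +35 pp.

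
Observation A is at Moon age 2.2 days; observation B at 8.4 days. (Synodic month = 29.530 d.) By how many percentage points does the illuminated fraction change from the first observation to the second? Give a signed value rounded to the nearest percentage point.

+55 percentage points

First observation: θ = 360°·2.2/29.530 = 26.8°, so f = 0.054.
Second observation: θ = 102.4°, f = 0.607.
Δf = 0.607 − 0.054 = +0.554, i.e. +55 pp.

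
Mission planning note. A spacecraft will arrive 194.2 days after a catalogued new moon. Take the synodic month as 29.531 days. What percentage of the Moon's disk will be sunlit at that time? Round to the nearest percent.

94%

194.2/29.531 = 6.576 lunations, so 6 complete cycles and 17.01 d into the next.
Phase angle: θ = 360°·(17.01 d)/(29.531 d) = 207.4°.
With cos θ = (-0.888), the lit fraction is (1 − (-0.888))/2 ≈ 0.944, so 94%.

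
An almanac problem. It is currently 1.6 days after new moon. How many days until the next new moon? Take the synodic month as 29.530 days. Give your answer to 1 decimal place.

One full lunation from the last new moon is 29.530 d; remaining = 29.530 − 1.6 = 27.930 d.

27.9 days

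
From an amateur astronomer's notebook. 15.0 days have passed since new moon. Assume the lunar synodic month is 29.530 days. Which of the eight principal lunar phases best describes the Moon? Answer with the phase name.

full moon

θ ≈ 360° × 15.0/29.530 = 183°, which falls in the full moon sector.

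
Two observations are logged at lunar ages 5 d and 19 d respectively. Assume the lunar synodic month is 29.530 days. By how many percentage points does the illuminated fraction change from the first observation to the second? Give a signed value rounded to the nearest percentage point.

First observation: θ = 360°·5/29.530 = 61.0°, so f = 0.257.
Second observation: θ = 231.6°, f = 0.810.
Δf = 0.810 − 0.257 = +0.553, i.e. +55 pp.

+55 percentage points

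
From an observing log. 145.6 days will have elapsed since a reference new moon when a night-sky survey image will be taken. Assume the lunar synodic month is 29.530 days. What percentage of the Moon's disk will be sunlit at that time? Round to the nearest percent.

5%

145.6 d spans 4 complete synodic months (4 × 29.530 = 118.12 d) plus 27.48 d.
Phase angle: θ = 360°·(27.48 d)/(29.530 d) = 335.0°.
With cos θ = 0.906, the lit fraction is (1 − 0.906)/2 ≈ 0.047, so 5%.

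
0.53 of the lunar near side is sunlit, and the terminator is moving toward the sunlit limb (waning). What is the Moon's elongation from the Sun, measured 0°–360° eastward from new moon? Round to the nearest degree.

From f = (1 − cos θ)/2: cos θ = 1 − 2×0.53 = -0.060; arccos → 93.4°.
Waning ⇒ past full, so θ = 360° − 93.4° = 266.6°.

267°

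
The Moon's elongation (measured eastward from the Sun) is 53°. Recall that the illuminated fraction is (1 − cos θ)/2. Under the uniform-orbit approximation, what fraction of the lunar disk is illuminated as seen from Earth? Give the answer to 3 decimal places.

cos 53° = 0.602, so f = (1 − 0.602)/2 = 0.199.

0.199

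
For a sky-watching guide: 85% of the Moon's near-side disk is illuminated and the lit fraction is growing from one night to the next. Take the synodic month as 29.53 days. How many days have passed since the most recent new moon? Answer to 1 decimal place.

cos θ = 1 − 2f = -0.700, giving a principal value of 134.4°.
Before full moon the principal value applies: θ = 134.4°.
At 360°/29.53 d per day, 134.4° corresponds to 11.03 days.

11.0 days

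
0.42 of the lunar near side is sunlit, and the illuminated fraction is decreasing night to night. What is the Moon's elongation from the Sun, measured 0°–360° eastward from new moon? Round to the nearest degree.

279°

cos θ = 1 − 2f = 0.160, giving a principal value of 80.8°.
Since the Moon is past full (waning), take the reflex angle: θ = 360° − 80.8° = 279.2°.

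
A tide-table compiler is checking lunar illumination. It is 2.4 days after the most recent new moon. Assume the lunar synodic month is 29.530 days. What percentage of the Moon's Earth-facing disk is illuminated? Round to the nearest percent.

6%

Elongation θ = 360° × 2.4/29.530 ≈ 29.3°.
With cos θ = 0.872, the lit fraction is (1 − 0.872)/2 ≈ 0.064, so 6%.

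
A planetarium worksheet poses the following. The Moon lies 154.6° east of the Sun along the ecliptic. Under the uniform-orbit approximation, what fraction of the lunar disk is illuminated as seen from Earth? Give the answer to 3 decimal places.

Half-versine of 154.6°: (1 − (-0.903))/2 = 0.952.

0.952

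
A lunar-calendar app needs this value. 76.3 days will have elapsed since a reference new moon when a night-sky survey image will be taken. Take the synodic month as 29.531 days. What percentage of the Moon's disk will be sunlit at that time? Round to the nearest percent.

Reduce mod P: 76.3 − 2×29.531 = 17.24 d into the current lunation.
Phase angle: θ = 360°·(17.24 d)/(29.531 d) = 210.1°.
With cos θ = (-0.865), the lit fraction is (1 − (-0.865))/2 ≈ 0.932, so 93%.

93%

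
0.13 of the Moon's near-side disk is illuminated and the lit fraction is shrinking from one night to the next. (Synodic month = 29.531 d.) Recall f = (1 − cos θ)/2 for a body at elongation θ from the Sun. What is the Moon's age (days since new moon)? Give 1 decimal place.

cos θ = 1 − 2f = 0.740, giving a principal value of 42.3°.
Waning ⇒ past full, so θ = 360° − 42.3° = 317.7°.
Age = 29.531 × 317.7°/360° ≈ 26.06 days.

26.1 days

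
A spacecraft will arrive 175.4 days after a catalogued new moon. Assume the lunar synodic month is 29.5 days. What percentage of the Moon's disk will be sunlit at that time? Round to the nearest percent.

3%

175.4/29.5 = 5.946 lunations, so 5 complete cycles and 27.90 d into the next.
Elongation θ = 360° × 27.90/29.5 ≈ 340.5°.
cos 340.5° = 0.942, so f = (1 − 0.942)/2 = 0.029, so 3%.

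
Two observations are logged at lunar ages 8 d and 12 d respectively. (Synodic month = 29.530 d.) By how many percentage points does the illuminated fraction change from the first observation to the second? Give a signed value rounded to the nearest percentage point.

+35 pp

θ₁ = 360° × 8/29.530 = 97.5°, f₁ = (1 − cos θ₁)/2 = 0.566.
θ₂ = 360° × 12/29.530 = 146.3°, f₂ = (1 − cos θ₂)/2 = 0.916.
Change = f₂ − f₁ = +0.350 → +35 percentage points.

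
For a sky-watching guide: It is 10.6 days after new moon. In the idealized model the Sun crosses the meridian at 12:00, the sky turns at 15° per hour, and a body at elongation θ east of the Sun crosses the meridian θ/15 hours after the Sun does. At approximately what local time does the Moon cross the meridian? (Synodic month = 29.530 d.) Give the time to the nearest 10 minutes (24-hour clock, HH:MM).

Elongation θ = 360° × 10.6/29.530 ≈ 129.2°.
At 15° of sky rotation per hour, 129.2° corresponds to a 8.61 h lag.
12:00 + 8.615 h ≈ 20:37 → 20:40 to the nearest ten minutes.

20:40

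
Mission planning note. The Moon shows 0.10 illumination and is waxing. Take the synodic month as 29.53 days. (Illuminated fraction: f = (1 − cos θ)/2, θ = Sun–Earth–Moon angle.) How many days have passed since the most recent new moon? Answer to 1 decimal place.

3.0 days

cos θ = 1 − 2f = 0.800, giving a principal value of 36.9°.
The Moon is waxing (0°–180°), so θ = 36.9° directly.
Age = 29.53 × 36.9°/360° ≈ 3.02 days.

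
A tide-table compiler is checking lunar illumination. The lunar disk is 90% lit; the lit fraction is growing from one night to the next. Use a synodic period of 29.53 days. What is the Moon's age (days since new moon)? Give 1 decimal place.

11.7 days

Invert f = (1 − cos θ)/2 to get cos θ = 1 − 2(0.90) = -0.800, hence θ₀ = arccos -0.800 = 143.1°.
The Moon is waxing (0°–180°), so θ = 143.1° directly.
That fraction of the synodic month is 143.1/360 × 29.53 d ≈ 11.74 d.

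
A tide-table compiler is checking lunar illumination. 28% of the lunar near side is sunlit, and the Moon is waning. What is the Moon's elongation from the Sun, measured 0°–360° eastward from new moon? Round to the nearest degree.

From f = (1 − cos θ)/2: cos θ = 1 − 2×0.28 = 0.440; arccos → 63.9°.
A waning Moon lies in 180°–360°, so θ = 360° − 63.9° = 296.1°.

296°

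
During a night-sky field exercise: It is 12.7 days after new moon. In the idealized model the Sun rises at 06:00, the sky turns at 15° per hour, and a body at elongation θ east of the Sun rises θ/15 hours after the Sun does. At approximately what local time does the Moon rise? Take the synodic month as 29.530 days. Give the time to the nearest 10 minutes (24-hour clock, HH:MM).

Phase angle: θ = 360°·(12.7 d)/(29.530 d) = 154.8°.
The Moon trails the Sun by θ/15 = 154.8/15 ≈ 10.32 hours.
06:00 + 10.322 h ≈ 16:19 → 16:20 to the nearest ten minutes.

16:20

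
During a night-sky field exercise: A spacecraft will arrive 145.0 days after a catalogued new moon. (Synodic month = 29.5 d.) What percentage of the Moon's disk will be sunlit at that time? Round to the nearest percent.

7%

Reduce mod P: 145.0 − 4×29.5 = 27.00 d into the current lunation.
Phase angle: θ = 360°·(27.00 d)/(29.5 d) = 329.5°.
cos 329.5° = 0.862, so f = (1 − 0.862)/2 = 0.069, so 7%.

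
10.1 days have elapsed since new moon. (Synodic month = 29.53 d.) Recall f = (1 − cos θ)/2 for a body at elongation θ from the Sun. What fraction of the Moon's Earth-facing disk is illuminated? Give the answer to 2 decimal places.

Elongation θ = 360° × 10.1/29.53 ≈ 123.1°.
Illuminated fraction = (1 − cos 123.1°)/2 = (1 − (-0.547))/2 ≈ 0.773.

0.77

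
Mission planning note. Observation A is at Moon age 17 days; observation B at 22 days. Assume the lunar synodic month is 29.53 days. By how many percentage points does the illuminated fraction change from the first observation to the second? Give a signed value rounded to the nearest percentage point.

θ₁ = 360° × 17/29.53 = 207.2°, f₁ = (1 − cos θ₁)/2 = 0.945.
θ₂ = 360° × 22/29.53 = 268.2°, f₂ = (1 − cos θ₂)/2 = 0.516.
Change = f₂ − f₁ = -0.429 → -43 percentage points.

-43 pp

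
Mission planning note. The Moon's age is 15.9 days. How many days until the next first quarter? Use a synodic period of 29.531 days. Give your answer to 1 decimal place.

First quarter is 0.25 of the way through the cycle: age 0.25 × 29.531 = 7.383 d.
Already past this cycle's first quarter; the next is at 7.383 + 29.531 = 36.914 d, so 36.914 − 15.9 = 21.014 days.

21.0 days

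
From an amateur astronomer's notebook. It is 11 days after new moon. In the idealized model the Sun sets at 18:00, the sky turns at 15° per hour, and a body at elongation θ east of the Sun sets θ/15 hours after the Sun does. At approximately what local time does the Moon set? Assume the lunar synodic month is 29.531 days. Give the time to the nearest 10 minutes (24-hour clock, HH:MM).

03:00

Elongation θ = 360° × 11/29.531 ≈ 134.1°.
The Moon trails the Sun by θ/15 = 134.1/15 ≈ 8.94 hours.
18:00 + 8.940 h ≈ 02:56 → 03:00 to the nearest ten minutes.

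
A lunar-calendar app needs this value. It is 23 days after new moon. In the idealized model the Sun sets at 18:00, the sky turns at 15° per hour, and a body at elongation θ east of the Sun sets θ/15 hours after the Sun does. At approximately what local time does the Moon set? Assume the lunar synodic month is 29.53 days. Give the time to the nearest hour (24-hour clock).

13:00

The Moon has covered 23/29.53 of its cycle, so θ ≈ 360° × 23/29.53 = 280.4°.
Delay after the Sun = 280.4° / (15°/h) ≈ 18.69 h.
18:00 + 18.69 h ≈ 12:42 → 13:00 to the nearest hour.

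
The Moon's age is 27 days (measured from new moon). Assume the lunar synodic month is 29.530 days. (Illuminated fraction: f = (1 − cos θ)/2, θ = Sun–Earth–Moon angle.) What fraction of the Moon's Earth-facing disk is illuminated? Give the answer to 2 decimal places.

0.07

The Moon has covered 27/29.530 of its cycle, so θ ≈ 360° × 27/29.530 = 329.2°.
cos 329.2° = 0.859, so f = (1 − 0.859)/2 = 0.071.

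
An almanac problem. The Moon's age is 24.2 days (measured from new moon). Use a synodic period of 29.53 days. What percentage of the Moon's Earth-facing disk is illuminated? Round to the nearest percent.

29%

Elongation θ = 360° × 24.2/29.53 ≈ 295.0°.
Illuminated fraction = (1 − cos 295.0°)/2 = (1 − 0.423)/2 ≈ 0.289, so 29%.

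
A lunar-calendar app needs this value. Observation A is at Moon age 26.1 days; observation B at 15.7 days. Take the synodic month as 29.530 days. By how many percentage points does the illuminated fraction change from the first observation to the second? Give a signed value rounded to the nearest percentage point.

First observation: θ = 360°·26.1/29.530 = 318.2°, so f = 0.127.
Second observation: θ = 191.4°, f = 0.990.
Δf = 0.990 − 0.127 = +0.863, i.e. +86 pp.

+86 pp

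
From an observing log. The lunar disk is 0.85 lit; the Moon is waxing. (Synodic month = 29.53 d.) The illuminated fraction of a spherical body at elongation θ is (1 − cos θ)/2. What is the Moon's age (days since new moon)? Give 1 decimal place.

Invert f = (1 − cos θ)/2 to get cos θ = 1 − 2(0.85) = -0.700, hence θ₀ = arccos -0.700 = 134.4°.
Waxing ⇒ before full, so θ = 134.4°.
At 360°/29.53 d per day, 134.4° corresponds to 11.03 days.

11.0 days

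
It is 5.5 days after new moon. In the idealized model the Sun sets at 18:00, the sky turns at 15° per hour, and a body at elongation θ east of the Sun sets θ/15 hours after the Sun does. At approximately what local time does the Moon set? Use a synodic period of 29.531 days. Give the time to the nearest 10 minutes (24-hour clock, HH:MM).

Phase angle: θ = 360°·(5.5 d)/(29.531 d) = 67.0°.
The Moon trails the Sun by θ/15 = 67.0/15 ≈ 4.47 hours.
18:00 + 4.470 h ≈ 22:28 → 22:30 to the nearest ten minutes.

22:30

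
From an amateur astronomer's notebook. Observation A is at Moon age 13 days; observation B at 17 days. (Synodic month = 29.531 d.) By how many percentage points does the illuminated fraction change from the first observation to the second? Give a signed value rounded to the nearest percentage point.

θ₁ = 360° × 13/29.531 = 158.5°, f₁ = (1 − cos θ₁)/2 = 0.965.
θ₂ = 360° × 17/29.531 = 207.2°, f₂ = (1 − cos θ₂)/2 = 0.945.
Change = f₂ − f₁ = -0.021 → -2 percentage points.

-2 pp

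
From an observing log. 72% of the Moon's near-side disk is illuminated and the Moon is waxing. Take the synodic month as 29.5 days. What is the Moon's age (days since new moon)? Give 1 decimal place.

9.5 days

cos θ = 1 − 2f = -0.440, giving a principal value of 116.1°.
The Moon is waxing (0°–180°), so θ = 116.1° directly.
Age = 29.5 × 116.1°/360° ≈ 9.51 days.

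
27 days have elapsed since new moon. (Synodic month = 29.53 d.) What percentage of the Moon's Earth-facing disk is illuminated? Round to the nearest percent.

7%

Elongation θ = 360° × 27/29.53 ≈ 329.2°.
With cos θ = 0.859, the lit fraction is (1 − 0.859)/2 ≈ 0.071, so 7%.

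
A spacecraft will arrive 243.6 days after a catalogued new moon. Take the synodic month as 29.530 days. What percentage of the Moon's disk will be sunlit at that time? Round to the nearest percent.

50%

243.6/29.530 = 8.249 lunations, so 8 complete cycles and 7.36 d into the next.
The Moon has covered 7.36/29.530 of its cycle, so θ ≈ 360° × 7.36/29.530 = 89.7°.
Illuminated fraction = (1 − cos 89.7°)/2 = (1 − 0.005)/2 ≈ 0.498, so 50%.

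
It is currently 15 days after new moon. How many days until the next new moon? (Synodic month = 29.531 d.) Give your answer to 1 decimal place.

14.5 days

The next new moon completes the synodic month: 29.531 − 15 = 14.531 days.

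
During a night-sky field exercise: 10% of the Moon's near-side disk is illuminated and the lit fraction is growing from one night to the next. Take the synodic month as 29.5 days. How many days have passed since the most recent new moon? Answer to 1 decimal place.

cos θ = 1 − 2f = 0.800, giving a principal value of 36.9°.
The Moon is waxing (0°–180°), so θ = 36.9° directly.
Age = 29.5 × 36.9°/360° ≈ 3.02 days.

3.0 days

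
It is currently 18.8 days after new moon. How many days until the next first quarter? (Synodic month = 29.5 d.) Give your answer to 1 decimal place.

First quarter occurs at elongation 90°, i.e. at age 29.5 × 90/360 = 7.375 d.
This lunation's first quarter (7.375 d) has passed, so add one period: 36.875 − 18.8 = 18.075 days.

18.1 days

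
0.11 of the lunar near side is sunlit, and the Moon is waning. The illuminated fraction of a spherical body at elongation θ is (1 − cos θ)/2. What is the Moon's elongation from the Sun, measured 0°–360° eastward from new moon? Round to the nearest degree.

321°

From f = (1 − cos θ)/2: cos θ = 1 − 2×0.11 = 0.780; arccos → 38.7°.
Since the Moon is past full (waning), take the reflex angle: θ = 360° − 38.7° = 321.3°.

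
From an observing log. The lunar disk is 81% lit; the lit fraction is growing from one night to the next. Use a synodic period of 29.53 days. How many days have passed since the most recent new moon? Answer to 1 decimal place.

Invert f = (1 − cos θ)/2 to get cos θ = 1 − 2(0.81) = -0.620, hence θ₀ = arccos -0.620 = 128.3°.
Before full moon the principal value applies: θ = 128.3°.
Age = 29.53 × 128.3°/360° ≈ 10.53 days.

10.5 days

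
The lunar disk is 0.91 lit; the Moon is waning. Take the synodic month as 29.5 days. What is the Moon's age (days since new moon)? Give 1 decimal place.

17.6 days

From f = (1 − cos θ)/2: cos θ = 1 − 2×0.91 = -0.820; arccos → 145.1°.
A waning Moon lies in 180°–360°, so θ = 360° − 145.1° = 214.9°.
That fraction of the synodic month is 214.9/360 × 29.5 d ≈ 17.61 d.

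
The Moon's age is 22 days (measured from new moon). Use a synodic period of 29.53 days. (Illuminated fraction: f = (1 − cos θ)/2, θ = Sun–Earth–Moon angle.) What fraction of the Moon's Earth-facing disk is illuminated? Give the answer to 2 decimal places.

Elongation θ = 360° × 22/29.53 ≈ 268.2°.
Illuminated fraction = (1 − cos 268.2°)/2 = (1 − (-0.031))/2 ≈ 0.516.

0.52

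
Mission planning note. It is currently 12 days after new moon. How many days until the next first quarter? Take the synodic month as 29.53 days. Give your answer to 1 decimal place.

First quarter occurs at elongation 90°, i.e. at age 29.53 × 90/360 = 7.383 d.
This lunation's first quarter (7.383 d) has passed, so add one period: 36.913 − 12 = 24.913 days.

24.9 days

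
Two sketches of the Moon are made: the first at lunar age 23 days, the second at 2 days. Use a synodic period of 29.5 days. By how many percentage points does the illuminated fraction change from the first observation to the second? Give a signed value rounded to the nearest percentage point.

-36 percentage points

θ₁ = 360° × 23/29.5 = 280.7°, f₁ = (1 − cos θ₁)/2 = 0.407.
θ₂ = 360° × 2/29.5 = 24.4°, f₂ = (1 − cos θ₂)/2 = 0.045.
Change = f₂ − f₁ = -0.363 → -36 percentage points.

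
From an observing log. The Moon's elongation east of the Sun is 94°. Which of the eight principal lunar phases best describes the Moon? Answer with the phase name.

first quarter

94° lies in the first quarter sector of the 8-phase cycle.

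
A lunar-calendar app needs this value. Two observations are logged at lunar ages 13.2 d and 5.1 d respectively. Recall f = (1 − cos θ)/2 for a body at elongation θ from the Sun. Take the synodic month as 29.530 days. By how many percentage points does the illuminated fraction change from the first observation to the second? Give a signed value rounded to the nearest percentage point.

-71 pp

First observation: θ = 360°·13.2/29.530 = 160.9°, so f = 0.973.
Second observation: θ = 62.2°, f = 0.267.
Δf = 0.267 − 0.973 = -0.706, i.e. -71 pp.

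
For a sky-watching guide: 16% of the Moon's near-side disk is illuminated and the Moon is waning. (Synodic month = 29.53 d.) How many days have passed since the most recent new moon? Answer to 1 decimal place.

25.7 days

From f = (1 − cos θ)/2: cos θ = 1 − 2×0.16 = 0.680; arccos → 47.2°.
Waning ⇒ past full, so θ = 360° − 47.2° = 312.8°.
That fraction of the synodic month is 312.8/360 × 29.53 d ≈ 25.66 d.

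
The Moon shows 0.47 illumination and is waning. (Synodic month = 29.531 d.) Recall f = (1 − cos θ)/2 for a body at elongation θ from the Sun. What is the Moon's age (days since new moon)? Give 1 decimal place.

22.4 days

Invert f = (1 − cos θ)/2 to get cos θ = 1 − 2(0.47) = 0.060, hence θ₀ = arccos 0.060 = 86.6°.
Waning ⇒ past full, so θ = 360° − 86.6° = 273.4°.
That fraction of the synodic month is 273.4/360 × 29.531 d ≈ 22.43 d.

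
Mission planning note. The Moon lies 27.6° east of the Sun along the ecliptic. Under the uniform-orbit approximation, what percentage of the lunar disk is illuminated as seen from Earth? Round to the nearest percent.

6%

Half-versine of 27.6°: (1 − 0.886)/2 = 0.057, i.e. 6%.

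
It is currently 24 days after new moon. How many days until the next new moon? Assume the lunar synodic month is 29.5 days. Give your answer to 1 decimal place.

5.5 days

One full lunation from the last new moon is 29.5 d; remaining = 29.5 − 24 = 5.500 d.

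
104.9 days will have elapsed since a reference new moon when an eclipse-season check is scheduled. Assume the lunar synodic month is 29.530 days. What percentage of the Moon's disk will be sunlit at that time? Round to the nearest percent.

104.9/29.530 = 3.552 lunations, so 3 complete cycles and 16.31 d into the next.
Phase angle: θ = 360°·(16.31 d)/(29.530 d) = 198.8°.
With cos θ = (-0.946), the lit fraction is (1 − (-0.946))/2 ≈ 0.973, so 97%.

97%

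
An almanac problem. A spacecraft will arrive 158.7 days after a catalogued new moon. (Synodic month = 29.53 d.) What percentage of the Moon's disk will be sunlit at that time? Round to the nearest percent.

85%

158.7/29.53 = 5.374 lunations, so 5 complete cycles and 11.05 d into the next.
The Moon has covered 11.05/29.53 of its cycle, so θ ≈ 360° × 11.05/29.53 = 134.7°.
Illuminated fraction = (1 − cos 134.7°)/2 = (1 − (-0.704))/2 ≈ 0.852, so 85%.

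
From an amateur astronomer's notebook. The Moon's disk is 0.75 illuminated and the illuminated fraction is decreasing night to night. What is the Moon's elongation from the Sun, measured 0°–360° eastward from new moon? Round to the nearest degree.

240°

From f = (1 − cos θ)/2: cos θ = 1 − 2×0.75 = -0.500; arccos → 120.0°.
A waning Moon lies in 180°–360°, so θ = 360° − 120.0° = 240.0°.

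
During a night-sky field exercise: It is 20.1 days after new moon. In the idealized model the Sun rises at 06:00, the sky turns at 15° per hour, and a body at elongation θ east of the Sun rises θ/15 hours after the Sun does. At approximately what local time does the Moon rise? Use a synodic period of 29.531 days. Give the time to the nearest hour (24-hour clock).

Elongation θ = 360° × 20.1/29.531 ≈ 245.0°.
The Moon trails the Sun by θ/15 = 245.0/15 ≈ 16.34 hours.
06:00 + 16.34 h ≈ 22:20 → 22:00 to the nearest hour.

22:00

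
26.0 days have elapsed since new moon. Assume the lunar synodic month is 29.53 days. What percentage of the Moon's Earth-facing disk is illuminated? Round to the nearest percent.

Elongation θ = 360° × 26.0/29.53 ≈ 317.0°.
With cos θ = 0.731, the lit fraction is (1 − 0.731)/2 ≈ 0.135, so 13%.

13%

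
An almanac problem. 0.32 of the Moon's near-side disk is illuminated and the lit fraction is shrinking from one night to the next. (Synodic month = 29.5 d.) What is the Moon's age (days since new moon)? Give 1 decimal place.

23.9 days

cos θ = 1 − 2f = 0.360, giving a principal value of 68.9°.
Since the Moon is past full (waning), take the reflex angle: θ = 360° − 68.9° = 291.1°.
At 360°/29.5 d per day, 291.1° corresponds to 23.85 days.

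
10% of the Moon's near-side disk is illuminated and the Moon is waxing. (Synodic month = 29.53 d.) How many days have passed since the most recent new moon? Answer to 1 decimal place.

cos θ = 1 − 2f = 0.800, giving a principal value of 36.9°.
Before full moon the principal value applies: θ = 36.9°.
Age = 29.53 × 36.9°/360° ≈ 3.02 days.

3.0 days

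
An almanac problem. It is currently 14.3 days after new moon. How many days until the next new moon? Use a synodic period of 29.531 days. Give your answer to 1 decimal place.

15.2 days

One full lunation from the last new moon is 29.531 d; remaining = 29.531 − 14.3 = 15.231 d.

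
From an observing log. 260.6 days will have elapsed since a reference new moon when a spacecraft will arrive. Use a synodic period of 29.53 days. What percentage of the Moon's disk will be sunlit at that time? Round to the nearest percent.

27%

Reduce mod P: 260.6 − 8×29.53 = 24.36 d into the current lunation.
Phase angle: θ = 360°·(24.36 d)/(29.53 d) = 297.0°.
cos 297.0° = 0.454, so f = (1 − 0.454)/2 = 0.273, so 27%.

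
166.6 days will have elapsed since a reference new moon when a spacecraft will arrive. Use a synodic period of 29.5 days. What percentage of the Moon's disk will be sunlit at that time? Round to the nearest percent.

80%

Reduce mod P: 166.6 − 5×29.5 = 19.10 d into the current lunation.
Phase angle: θ = 360°·(19.10 d)/(29.5 d) = 233.1°.
Illuminated fraction = (1 − cos 233.1°)/2 = (1 − (-0.601))/2 ≈ 0.800, so 80%.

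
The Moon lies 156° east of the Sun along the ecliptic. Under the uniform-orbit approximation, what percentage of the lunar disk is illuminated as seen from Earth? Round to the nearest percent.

96%

Half-versine of 156°: (1 − (-0.914))/2 = 0.957, i.e. 96%.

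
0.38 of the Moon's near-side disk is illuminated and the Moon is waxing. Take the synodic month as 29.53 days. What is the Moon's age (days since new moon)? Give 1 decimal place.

cos θ = 1 − 2f = 0.240, giving a principal value of 76.1°.
The Moon is waxing (0°–180°), so θ = 76.1° directly.
That fraction of the synodic month is 76.1/360 × 29.53 d ≈ 6.24 d.

6.2 days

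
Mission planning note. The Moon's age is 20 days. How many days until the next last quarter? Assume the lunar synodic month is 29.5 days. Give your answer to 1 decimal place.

2.1 days

Last quarter occurs at elongation 270°, i.e. at age 29.5 × 270/360 = 22.125 d.
So 2.125 days remain (22.125 − 20).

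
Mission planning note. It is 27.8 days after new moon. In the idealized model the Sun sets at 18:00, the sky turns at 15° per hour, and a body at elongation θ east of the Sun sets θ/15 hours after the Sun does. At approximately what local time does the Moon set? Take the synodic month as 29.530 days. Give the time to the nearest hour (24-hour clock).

The Moon has covered 27.8/29.530 of its cycle, so θ ≈ 360° × 27.8/29.530 = 338.9°.
Delay after the Sun = 338.9° / (15°/h) ≈ 22.59 h.
18:00 + 22.59 h ≈ 16:36 → 17:00 to the nearest hour.

17:00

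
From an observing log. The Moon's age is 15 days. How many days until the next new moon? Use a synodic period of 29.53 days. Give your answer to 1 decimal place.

The next new moon completes the synodic month: 29.53 − 15 = 14.530 days.

14.5 days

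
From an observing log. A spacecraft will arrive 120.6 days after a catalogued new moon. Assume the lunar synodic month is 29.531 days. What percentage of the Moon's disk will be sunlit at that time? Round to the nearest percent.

120.6 d spans 4 complete synodic months (4 × 29.531 = 118.12 d) plus 2.48 d.
Phase angle: θ = 360°·(2.48 d)/(29.531 d) = 30.2°.
cos 30.2° = 0.864, so f = (1 − 0.864)/2 = 0.068, so 7%.

7%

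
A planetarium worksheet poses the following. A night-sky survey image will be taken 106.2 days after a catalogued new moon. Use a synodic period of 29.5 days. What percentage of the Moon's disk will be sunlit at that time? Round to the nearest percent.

90%

106.2/29.5 = 3.600 lunations, so 3 complete cycles and 17.70 d into the next.
Elongation θ = 360° × 17.70/29.5 ≈ 216.0°.
With cos θ = (-0.809), the lit fraction is (1 − (-0.809))/2 ≈ 0.905, so 90%.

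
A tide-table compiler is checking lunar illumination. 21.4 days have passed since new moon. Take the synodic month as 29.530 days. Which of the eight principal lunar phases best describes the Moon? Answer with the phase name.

last quarter

θ ≈ 360° × 21.4/29.530 = 261°, which falls in the last quarter sector.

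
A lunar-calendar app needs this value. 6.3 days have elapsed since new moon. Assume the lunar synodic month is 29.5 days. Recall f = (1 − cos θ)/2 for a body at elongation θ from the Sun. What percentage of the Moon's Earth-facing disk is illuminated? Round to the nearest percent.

Phase angle: θ = 360°·(6.3 d)/(29.5 d) = 76.9°.
Illuminated fraction = (1 − cos 76.9°)/2 = (1 − 0.227)/2 ≈ 0.387, so 39%.

39%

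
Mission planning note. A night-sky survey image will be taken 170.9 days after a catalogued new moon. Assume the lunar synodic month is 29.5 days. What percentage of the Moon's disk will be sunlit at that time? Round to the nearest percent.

37%

170.9/29.5 = 5.793 lunations, so 5 complete cycles and 23.40 d into the next.
Phase angle: θ = 360°·(23.40 d)/(29.5 d) = 285.6°.
cos 285.6° = 0.268, so f = (1 − 0.268)/2 = 0.366, so 37%.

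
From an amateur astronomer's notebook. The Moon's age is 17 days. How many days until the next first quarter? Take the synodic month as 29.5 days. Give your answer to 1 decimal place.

First quarter occurs at elongation 90°, i.e. at age 29.5 × 90/360 = 7.375 d.
This lunation's first quarter (7.375 d) has passed, so add one period: 36.875 − 17 = 19.875 days.

19.9 days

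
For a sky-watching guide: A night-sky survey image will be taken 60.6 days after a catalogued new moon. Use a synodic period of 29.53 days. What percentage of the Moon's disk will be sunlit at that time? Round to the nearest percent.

60.6/29.53 = 2.052 lunations, so 2 complete cycles and 1.54 d into the next.
Phase angle: θ = 360°·(1.54 d)/(29.53 d) = 18.8°.
cos 18.8° = 0.947, so f = (1 − 0.947)/2 = 0.027, so 3%.

3%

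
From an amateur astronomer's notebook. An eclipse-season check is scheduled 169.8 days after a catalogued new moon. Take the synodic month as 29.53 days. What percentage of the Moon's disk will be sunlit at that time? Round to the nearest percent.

50%

169.8/29.53 = 5.750 lunations, so 5 complete cycles and 22.15 d into the next.
The Moon has covered 22.15/29.53 of its cycle, so θ ≈ 360° × 22.15/29.53 = 270.0°.
With cos θ = 0.001, the lit fraction is (1 − 0.001)/2 ≈ 0.500, so 50%.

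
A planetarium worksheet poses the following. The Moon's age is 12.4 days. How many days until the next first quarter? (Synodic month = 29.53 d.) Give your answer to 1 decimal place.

First quarter is 0.25 of the way through the cycle: age 0.25 × 29.53 = 7.383 d.
This lunation's first quarter (7.383 d) has passed, so add one period: 36.913 − 12.4 = 24.513 days.

24.5 days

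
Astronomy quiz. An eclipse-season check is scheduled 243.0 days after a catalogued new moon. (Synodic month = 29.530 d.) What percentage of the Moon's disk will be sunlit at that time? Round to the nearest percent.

43%

243.0 d spans 8 complete synodic months (8 × 29.530 = 236.24 d) plus 6.76 d.
Elongation θ = 360° × 6.76/29.530 ≈ 82.4°.
Illuminated fraction = (1 − cos 82.4°)/2 = (1 − 0.132)/2 ≈ 0.434, so 43%.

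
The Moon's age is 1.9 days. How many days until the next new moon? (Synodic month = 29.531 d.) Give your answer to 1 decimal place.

27.6 days

The next new moon completes the synodic month: 29.531 − 1.9 = 27.631 days.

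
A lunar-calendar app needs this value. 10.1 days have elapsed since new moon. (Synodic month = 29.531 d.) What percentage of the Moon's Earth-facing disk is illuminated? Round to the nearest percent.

77%

Phase angle: θ = 360°·(10.1 d)/(29.531 d) = 123.1°.
Illuminated fraction = (1 − cos 123.1°)/2 = (1 − (-0.546))/2 ≈ 0.773, so 77%.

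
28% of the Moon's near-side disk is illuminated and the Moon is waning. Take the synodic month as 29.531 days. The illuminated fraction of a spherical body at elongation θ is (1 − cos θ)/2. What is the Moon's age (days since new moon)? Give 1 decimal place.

24.3 days

cos θ = 1 − 2f = 0.440, giving a principal value of 63.9°.
Waning ⇒ past full, so θ = 360° − 63.9° = 296.1°.
That fraction of the synodic month is 296.1/360 × 29.531 d ≈ 24.29 d.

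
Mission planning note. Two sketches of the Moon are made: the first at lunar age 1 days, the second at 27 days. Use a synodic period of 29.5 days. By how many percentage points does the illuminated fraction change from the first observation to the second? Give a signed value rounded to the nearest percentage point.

+6 percentage points

θ₁ = 360° × 1/29.5 = 12.2°, f₁ = (1 − cos θ₁)/2 = 0.011.
θ₂ = 360° × 27/29.5 = 329.5°, f₂ = (1 − cos θ₂)/2 = 0.069.
Change = f₂ − f₁ = +0.058 → +6 percentage points.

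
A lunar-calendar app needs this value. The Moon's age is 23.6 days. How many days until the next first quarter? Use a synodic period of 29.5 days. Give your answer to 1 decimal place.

First quarter occurs at elongation 90°, i.e. at age 29.5 × 90/360 = 7.375 d.
Already past this cycle's first quarter; the next is at 7.375 + 29.5 = 36.875 d, so 36.875 − 23.6 = 13.275 days.

13.3 days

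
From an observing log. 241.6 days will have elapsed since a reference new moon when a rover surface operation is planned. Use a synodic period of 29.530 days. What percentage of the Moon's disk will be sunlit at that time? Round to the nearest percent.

Reduce mod P: 241.6 − 8×29.530 = 5.36 d into the current lunation.
Phase angle: θ = 360°·(5.36 d)/(29.530 d) = 65.3°.
With cos θ = 0.417, the lit fraction is (1 − 0.417)/2 ≈ 0.291, so 29%.

29%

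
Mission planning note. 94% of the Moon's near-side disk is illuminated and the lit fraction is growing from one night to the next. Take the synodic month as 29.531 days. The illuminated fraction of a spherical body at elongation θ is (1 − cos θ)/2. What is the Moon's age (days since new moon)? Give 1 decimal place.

12.4 days

Invert f = (1 − cos θ)/2 to get cos θ = 1 − 2(0.94) = -0.880, hence θ₀ = arccos -0.880 = 151.6°.
Before full moon the principal value applies: θ = 151.6°.
That fraction of the synodic month is 151.6/360 × 29.531 d ≈ 12.44 d.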